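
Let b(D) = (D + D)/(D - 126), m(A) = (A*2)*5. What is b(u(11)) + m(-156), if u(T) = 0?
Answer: -1560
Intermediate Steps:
m(A) = 10*A (m(A) = (2*A)*5 = 10*A)
b(D) = 2*D/(-126 + D) (b(D) = (2*D)/(-126 + D) = 2*D/(-126 + D))
b(u(11)) + m(-156) = 2*0/(-126 + 0) + 10*(-156) = 2*0/(-126) - 1560 = 2*0*(-1/126) - 1560 = 0 - 1560 = -1560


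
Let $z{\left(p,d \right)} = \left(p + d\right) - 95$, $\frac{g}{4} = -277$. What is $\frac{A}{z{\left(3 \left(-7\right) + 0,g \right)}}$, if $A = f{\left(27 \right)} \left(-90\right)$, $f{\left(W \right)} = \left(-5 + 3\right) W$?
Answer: $- \frac{135}{34} \approx -3.9706$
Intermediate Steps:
$g = -1108$ ($g = 4 \left(-277\right) = -1108$)
$f{\left(W \right)} = - 2 W$
$A = 4860$ ($A = \left(-2\right) 27 \left(-90\right) = \left(-54\right) \left(-90\right) = 4860$)
$z{\left(p,d \right)} = -95 + d + p$ ($z{\left(p,d \right)} = \left(d + p\right) - 95 = -95 + d + p$)
$\frac{A}{z{\left(3 \left(-7\right) + 0,g \right)}} = \frac{4860}{-95 - 1108 + \left(3 \left(-7\right) + 0\right)} = \frac{4860}{-95 - 1108 + \left(-21 + 0\right)} = \frac{4860}{-95 - 1108 - 21} = \frac{4860}{-1224} = 4860 \left(- \frac{1}{1224}\right) = - \frac{135}{34}$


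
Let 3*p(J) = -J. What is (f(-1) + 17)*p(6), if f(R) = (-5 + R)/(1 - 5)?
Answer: -37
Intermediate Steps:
f(R) = 5/4 - R/4 (f(R) = (-5 + R)/(-4) = (-5 + R)*(-1/4) = 5/4 - R/4)
p(J) = -J/3 (p(J) = (-J)/3 = -J/3)
(f(-1) + 17)*p(6) = ((5/4 - 1/4*(-1)) + 17)*(-1/3*6) = ((5/4 + 1/4) + 17)*(-2) = (3/2 + 17)*(-2) = (37/2)*(-2) = -37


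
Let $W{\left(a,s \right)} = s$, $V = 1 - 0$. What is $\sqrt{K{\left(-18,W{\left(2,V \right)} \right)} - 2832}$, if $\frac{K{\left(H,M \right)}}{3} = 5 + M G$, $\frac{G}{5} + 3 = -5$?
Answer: $i \sqrt{2937} \approx 54.194 i$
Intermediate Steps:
$V = 1$ ($V = 1 + 0 = 1$)
$G = -40$ ($G = -15 + 5 \left(-5\right) = -15 - 25 = -40$)
$K{\left(H,M \right)} = 15 - 120 M$ ($K{\left(H,M \right)} = 3 \left(5 + M \left(-40\right)\right) = 3 \left(5 - 40 M\right) = 15 - 120 M$)
$\sqrt{K{\left(-18,W{\left(2,V \right)} \right)} - 2832} = \sqrt{\left(15 - 120\right) - 2832} = \sqrt{-105 - 2832} = \sqrt{-2937} = i \sqrt{2937}$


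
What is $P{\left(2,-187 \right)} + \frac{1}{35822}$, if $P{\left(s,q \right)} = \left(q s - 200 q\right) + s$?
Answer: $\frac{1326417017}{35822} \approx 37028.0$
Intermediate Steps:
$P{\left(s,q \right)} = s - 200 q + q s$ ($P{\left(s,q \right)} = \left(- 200 q + q s\right) + s = s - 200 q + q s$)
$P{\left(2,-187 \right)} + \frac{1}{35822} = \left(2 - -37400 - 374\right) + \frac{1}{35822} = \left(2 + 37400 - 374\right) + \frac{1}{35822} = 37028 + \frac{1}{35822} = \frac{1326417017}{35822}$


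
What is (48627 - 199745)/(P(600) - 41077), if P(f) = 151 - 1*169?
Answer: 151118/41095 ≈ 3.6773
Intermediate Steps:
P(f) = -18 (P(f) = 151 - 169 = -18)
(48627 - 199745)/(P(600) - 41077) = (48627 - 199745)/(-18 - 41077) = -151118/(-41095) = -151118*(-1/41095) = 151118/41095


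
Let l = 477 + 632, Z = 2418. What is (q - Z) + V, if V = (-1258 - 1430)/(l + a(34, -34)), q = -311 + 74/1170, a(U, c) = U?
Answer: -202921076/74295 ≈ -2731.3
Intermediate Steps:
q = -181898/585 (q = -311 + 74*(1/1170) = -311 + 37/585 = -181898/585 ≈ -310.94)
l = 1109
V = -896/381 (V = (-1258 - 1430)/(1109 + 34) = -2688/1143 = -2688*1/1143 = -896/381 ≈ -2.3517)
(q - Z) + V = (-181898/585 - 1*2418) - 896/381 = (-181898/585 - 2418) - 896/381 = -1596428/585 - 896/381 = -202921076/74295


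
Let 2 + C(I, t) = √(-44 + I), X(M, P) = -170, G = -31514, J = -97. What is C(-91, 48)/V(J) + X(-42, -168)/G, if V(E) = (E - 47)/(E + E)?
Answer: -1525369/567252 + 97*I*√15/24 ≈ -2.689 + 15.653*I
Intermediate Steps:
C(I, t) = -2 + √(-44 + I)
V(E) = (-47 + E)/(2*E) (V(E) = (-47 + E)/((2*E)) = (-47 + E)*(1/(2*E)) = (-47 + E)/(2*E))
C(-91, 48)/V(J) + X(-42, -168)/G = (-2 + √(-44 - 91))/(((½)*(-47 - 97)/(-97))) - 170/(-31514) = (-2 + √(-135))/(((½)*(-1/97)*(-144))) - 170*(-1/31514) = (-2 + 3*I*√15)/(72/97) + 85/15757 = (-2 + 3*I*√15)*(97/72) + 85/15757 = (-97/36 + 97*I*√15/24) + 85/15757 = -1525369/567252 + 97*I*√15/24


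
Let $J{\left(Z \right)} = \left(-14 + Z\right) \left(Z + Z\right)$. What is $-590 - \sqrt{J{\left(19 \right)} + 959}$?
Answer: $-590 - \sqrt{1149} \approx -623.9$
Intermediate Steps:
$J{\left(Z \right)} = 2 Z \left(-14 + Z\right)$ ($J{\left(Z \right)} = \left(-14 + Z\right) 2 Z = 2 Z \left(-14 + Z\right)$)
$-590 - \sqrt{J{\left(19 \right)} + 959} = -590 - \sqrt{2 \cdot 19 \left(-14 + 19\right) + 959} = -590 - \sqrt{2 \cdot 19 \cdot 5 + 959} = -590 - \sqrt{190 + 959} = -590 - \sqrt{1149}$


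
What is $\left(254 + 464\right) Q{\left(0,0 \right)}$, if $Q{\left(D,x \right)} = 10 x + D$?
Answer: $0$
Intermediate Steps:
$Q{\left(D,x \right)} = D + 10 x$
$\left(254 + 464\right) Q{\left(0,0 \right)} = \left(254 + 464\right) \left(0 + 10 \cdot 0\right) = 718 \left(0 + 0\right) = 718 \cdot 0 = 0$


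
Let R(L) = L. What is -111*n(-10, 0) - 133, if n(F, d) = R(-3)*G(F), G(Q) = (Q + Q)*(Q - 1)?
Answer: 73127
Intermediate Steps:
G(Q) = 2*Q*(-1 + Q) (G(Q) = (2*Q)*(-1 + Q) = 2*Q*(-1 + Q))
n(F, d) = -6*F*(-1 + F)
-111*n(-10, 0) - 133 = -666*(-10)*(1 - 1*(-10)) - 133 = -666*(-10)*(1 + 10) - 133 = -666*(-10)*11 - 133 = -111*(-660) - 133 = 73260 - 133 = 73127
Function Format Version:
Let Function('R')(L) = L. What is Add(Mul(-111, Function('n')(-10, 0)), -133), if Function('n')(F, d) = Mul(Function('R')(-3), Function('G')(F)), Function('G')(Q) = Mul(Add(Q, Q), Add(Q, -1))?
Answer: 73127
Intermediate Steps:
Function('G')(Q) = Mul(2, Q, Add(-1, Q)) (Function('G')(Q) = Mul(Mul(2, Q), Add(-1, Q)) = Mul(2, Q, Add(-1, Q)))
Function('n')(F, d) = Mul(-6, F, Add(-1, F)) (Function('n')(F, d) = Mul(-3, Mul(2, F, Add(-1, F))) = Mul(-6, F, Add(-1, F)))
Add(Mul(-111, Function('n')(-10, 0)), -133) = Add(Mul(-111, Mul(6, -10, Add(1, Mul(-1, -10)))), -133) = Add(Mul(-111, Mul(6, -10, Add(1, 10))), -133) = Add(Mul(-111, Mul(6, -10, 11)), -133) = Add(Mul(-111, -660), -133) = Add(73260, -133) = 73127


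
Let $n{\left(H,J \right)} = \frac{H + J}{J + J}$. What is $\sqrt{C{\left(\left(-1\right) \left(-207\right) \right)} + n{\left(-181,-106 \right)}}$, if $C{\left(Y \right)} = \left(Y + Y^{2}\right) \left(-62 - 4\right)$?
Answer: $\frac{59 i \sqrt{9172445}}{106} \approx 1685.7 i$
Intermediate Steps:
$n{\left(H,J \right)} = \frac{H + J}{2 J}$
$C{\left(Y \right)} = - 66 Y - 66 Y^{2}$ ($C{\left(Y \right)} = \left(Y + Y^{2}\right) \left(-66\right) = - 66 Y - 66 Y^{2}$)
$\sqrt{C{\left(\left(-1\right) \left(-207\right) \right)} + n{\left(-181,-106 \right)}} = \sqrt{- 66 \left(\left(-1\right) \left(-207\right)\right) \left(1 - -207\right) + \frac{-181 - 106}{2 \left(-106\right)}} = \sqrt{\left(-66\right) 207 \left(1 + 207\right) + \frac{1}{2} \left(- \frac{1}{106}\right) \left(-287\right)} = \sqrt{\left(-66\right) 207 \cdot 208 + \frac{287}{212}} = \sqrt{-2841696 + \frac{287}{212}} = \sqrt{- \frac{602439265}{212}} = \frac{59 i \sqrt{9172445}}{106}$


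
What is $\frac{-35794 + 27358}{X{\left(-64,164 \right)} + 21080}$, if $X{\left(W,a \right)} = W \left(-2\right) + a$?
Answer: $- \frac{703}{1781} \approx -0.39472$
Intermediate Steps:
$X{\left(W,a \right)} = a - 2 W$ ($X{\left(W,a \right)} = - 2 W + a = a - 2 W$)
$\frac{-35794 + 27358}{X{\left(-64,164 \right)} + 21080} = \frac{-35794 + 27358}{\left(164 - -128\right) + 21080} = - \frac{8436}{\left(164 + 128\right) + 21080} = - \frac{8436}{292 + 21080} = - \frac{8436}{21372} = \left(-8436\right) \frac{1}{21372} = - \frac{703}{1781}$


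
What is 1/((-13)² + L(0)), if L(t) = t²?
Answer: 1/169 ≈ 0.0059172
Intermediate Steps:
1/((-13)² + L(0)) = 1/((-13)² + 0²) = 1/(169 + 0) = 1/169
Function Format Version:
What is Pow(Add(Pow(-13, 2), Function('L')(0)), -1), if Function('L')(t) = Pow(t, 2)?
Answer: Rational(1, 169) ≈ 0.0059172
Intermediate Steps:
Pow(Add(Pow(-13, 2), Function('L')(0)), -1) = Pow(Add(Pow(-13, 2), Pow(0, 2)), -1) = Pow(Add(169, 0), -1) = Pow(169, -1) = Rational(1, 169)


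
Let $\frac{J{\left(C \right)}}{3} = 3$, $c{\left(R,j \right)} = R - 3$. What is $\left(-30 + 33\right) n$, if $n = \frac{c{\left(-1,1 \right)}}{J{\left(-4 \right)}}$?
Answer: $- \frac{4}{3} \approx -1.3333$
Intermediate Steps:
$c{\left(R,j \right)} = -3 + R$
$J{\left(C \right)} = 9$ ($J{\left(C \right)} = 3 \cdot 3 = 9$)
$n = - \frac{4}{9}$ ($n = \frac{-3 - 1}{9} = \left(-4\right) \frac{1}{9} = - \frac{4}{9} \approx -0.44444$)
$\left(-30 + 33\right) n = \left(-30 + 33\right) \left(- \frac{4}{9}\right) = 3 \left(- \frac{4}{9}\right) = - \frac{4}{3}$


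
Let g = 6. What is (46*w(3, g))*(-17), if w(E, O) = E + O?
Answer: -7038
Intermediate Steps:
(46*w(3, g))*(-17) = (46*(3 + 6))*(-17) = (46*9)*(-17) = 414*(-17) = -7038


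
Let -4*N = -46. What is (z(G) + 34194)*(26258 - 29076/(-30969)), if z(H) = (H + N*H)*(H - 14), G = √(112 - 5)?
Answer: 9631560160319/10323 - 47437429550*√107/10323 ≈ 8.8549e+8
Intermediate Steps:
N = 23/2 (N = -¼*(-46) = 23/2 ≈ 11.500)
G = √107 ≈ 10.344
z(H) = 25*H*(-14 + H)/2 (z(H) = (H + 23*H/2)*(H - 14) = (25*H/2)*(-14 + H) = 25*H*(-14 + H)/2)
(z(G) + 34194)*(26258 - 29076/(-30969)) = (25*√107*(-14 + √107)/2 + 34194)*(26258 - 29076/(-30969)) = (34194 + 25*√107*(-14 + √107)/2)*(26258 - 29076*(-1/30969)) = (34194 + 25*√107*(-14 + √107)/2)*(26258 + 9692/10323) = (34194 + 25*√107*(-14 + √107)/2)*(271071026/10323) = 3089667554348/3441 + 3388387825*√107*(-14 + √107)/10323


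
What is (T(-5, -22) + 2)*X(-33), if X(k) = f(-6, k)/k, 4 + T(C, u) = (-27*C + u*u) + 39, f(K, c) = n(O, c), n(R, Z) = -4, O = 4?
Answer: 2624/33 ≈ 79.515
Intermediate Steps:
f(K, c) = -4
T(C, u) = 35 + u**2 - 27*C (T(C, u) = -4 + ((-27*C + u*u) + 39) = -4 + ((-27*C + u**2) + 39) = -4 + ((u**2 - 27*C) + 39) = -4 + (39 + u**2 - 27*C) = 35 + u**2 - 27*C)
X(k) = -4/k
(T(-5, -22) + 2)*X(-33) = ((35 + (-22)**2 - 27*(-5)) + 2)*(-4/(-33)) = ((35 + 484 + 135) + 2)*(-4*(-1/33)) = (654 + 2)*(4/33) = 656*(4/33) = 2624/33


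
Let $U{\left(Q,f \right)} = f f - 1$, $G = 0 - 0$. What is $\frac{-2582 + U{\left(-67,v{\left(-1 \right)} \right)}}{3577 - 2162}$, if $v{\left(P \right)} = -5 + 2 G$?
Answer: $- \frac{2558}{1415} \approx -1.8078$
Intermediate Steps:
$G = 0$ ($G = 0 + 0 = 0$)
$v{\left(P \right)} = -5$ ($v{\left(P \right)} = -5 + 2 \cdot 0 = -5 + 0 = -5$)
$U{\left(Q,f \right)} = -1 + f^{2}$ ($U{\left(Q,f \right)} = f^{2} - 1 = -1 + f^{2}$)
$\frac{-2582 + U{\left(-67,v{\left(-1 \right)} \right)}}{3577 - 2162} = \frac{-2582 - \left(1 - \left(-5\right)^{2}\right)}{3577 - 2162} = \frac{-2582 + \left(-1 + 25\right)}{1415} = \left(-2582 + 24\right) \frac{1}{1415} = \left(-2558\right) \frac{1}{1415} = - \frac{2558}{1415}$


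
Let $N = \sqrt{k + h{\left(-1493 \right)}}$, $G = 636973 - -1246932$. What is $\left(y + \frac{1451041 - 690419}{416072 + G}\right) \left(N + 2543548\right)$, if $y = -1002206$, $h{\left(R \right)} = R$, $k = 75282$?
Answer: $- \frac{5863005288505294720}{2299977} - \frac{2305049988640 \sqrt{73789}}{2299977} \approx -2.5494 \cdot 10^{12}$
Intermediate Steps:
$G = 1883905$ ($G = 636973 + 1246932 = 1883905$)
$N = \sqrt{73789}$ ($N = \sqrt{75282 - 1493} = \sqrt{73789} \approx 271.64$)
$\left(y + \frac{1451041 - 690419}{416072 + G}\right) \left(N + 2543548\right) = \left(-1002206 + \frac{1451041 - 690419}{416072 + 1883905}\right) \left(\sqrt{73789} + 2543548\right) = \left(-1002206 + \frac{760622}{2299977}\right) \left(2543548 + \sqrt{73789}\right) = - \frac{2305049988640 \left(2543548 + \sqrt{73789}\right)}{2299977} = - \frac{5863005288505294720}{2299977} - \frac{2305049988640 \sqrt{73789}}{2299977}$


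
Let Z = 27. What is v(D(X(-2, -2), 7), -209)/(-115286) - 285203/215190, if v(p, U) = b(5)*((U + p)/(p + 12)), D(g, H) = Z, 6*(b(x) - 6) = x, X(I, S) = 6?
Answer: -8218262722/6202098585 ≈ -1.3251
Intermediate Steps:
b(x) = 6 + x/6
D(g, H) = 27
v(p, U) = 41*(U + p)/(6*(12 + p)) (v(p, U) = (6 + (1/6)*5)*((U + p)/(p + 12)) = (6 + 5/6)*((U + p)/(12 + p)) = 41*((U + p)/(12 + p))/6 = 41*(U + p)/(6*(12 + p)))
v(D(X(-2, -2), 7), -209)/(-115286) - 285203/215190 = (41*(-209 + 27)/(6*(12 + 27)))/(-115286) - 285203/215190 = ((41/6)*(-182)/39)*(-1/115286) - 285203*1/215190 = ((41/6)*(1/39)*(-182))*(-1/115286) - 285203/215190 = -287/9*(-1/115286) - 285203/215190 = 287/1037574 - 285203/215190 = -8218262722/6202098585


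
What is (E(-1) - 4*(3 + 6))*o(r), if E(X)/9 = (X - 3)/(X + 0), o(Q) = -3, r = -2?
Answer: 0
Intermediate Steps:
E(X) = 9*(-3 + X)/X (E(X) = 9*((X - 3)/(X + 0)) = 9*((-3 + X)/X) = 9*(-3 + X)/X)
(E(-1) - 4*(3 + 6))*o(r) = ((9 - 27/(-1)) - 4*(3 + 6))*(-3) = ((9 - 27*(-1)) - 4*9)*(-3) = ((9 + 27) - 36)*(-3) = (36 - 36)*(-3) = 0*(-3) = 0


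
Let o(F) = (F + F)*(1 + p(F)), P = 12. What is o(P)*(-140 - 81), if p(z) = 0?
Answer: -5304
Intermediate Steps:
o(F) = 2*F (o(F) = (F + F)*(1 + 0) = (2*F)*1 = 2*F)
o(P)*(-140 - 81) = (2*12)*(-140 - 81) = 24*(-221) = -5304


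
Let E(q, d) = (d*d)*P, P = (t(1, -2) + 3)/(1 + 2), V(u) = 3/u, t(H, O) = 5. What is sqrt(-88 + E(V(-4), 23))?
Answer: 8*sqrt(186)/3 ≈ 36.368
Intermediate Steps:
P = 8/3 (P = (5 + 3)/(1 + 2) = 8/3 ≈ 2.6667)
E(q, d) = 8*d**2/3 (E(q, d) = (d*d)*(8/3) = d**2*(8/3) = 8*d**2/3)
sqrt(-88 + E(V(-4), 23)) = sqrt(-88 + (8/3)*23**2) = sqrt(-88 + (8/3)*529) = sqrt(-88 + 4232/3) = sqrt(3968/3) = 8*sqrt(186)/3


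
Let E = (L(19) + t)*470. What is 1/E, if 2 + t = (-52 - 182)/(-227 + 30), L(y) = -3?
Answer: -197/352970 ≈ -0.00055812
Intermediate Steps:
t = -160/197 (t = -2 + (-52 - 182)/(-227 + 30) = -2 - 234/(-197) = -2 - 234*(-1/197) = -2 + 234/197 = -160/197 ≈ -0.81218)
E = -352970/197 (E = (-3 - 160/197)*470 = -751/197*470 = -352970/197 ≈ -1791.7)
1/E = 1/(-352970/197) = -197/352970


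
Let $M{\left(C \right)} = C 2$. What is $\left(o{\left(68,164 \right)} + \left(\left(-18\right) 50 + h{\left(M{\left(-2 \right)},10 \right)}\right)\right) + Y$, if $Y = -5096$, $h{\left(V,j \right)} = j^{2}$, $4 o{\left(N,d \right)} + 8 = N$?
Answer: $-5881$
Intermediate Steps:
$o{\left(N,d \right)} = -2 + \frac{N}{4}$
$M{\left(C \right)} = 2 C$
$\left(o{\left(68,164 \right)} + \left(\left(-18\right) 50 + h{\left(M{\left(-2 \right)},10 \right)}\right)\right) + Y = \left(\left(-2 + \frac{1}{4} \cdot 68\right) + \left(\left(-18\right) 50 + 10^{2}\right)\right) - 5096 = \left(\left(-2 + 17\right) + \left(-900 + 100\right)\right) - 5096 = \left(15 - 800\right) - 5096 = -785 - 5096 = -5881$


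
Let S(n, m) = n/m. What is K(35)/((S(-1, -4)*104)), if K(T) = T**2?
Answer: 1225/26 ≈ 47.115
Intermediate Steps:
K(35)/((S(-1, -4)*104)) = 35**2/((-1/(-4)*104)) = 1225/((-1*(-1/4)*104)) = 1225/(((1/4)*104)) = 1225/26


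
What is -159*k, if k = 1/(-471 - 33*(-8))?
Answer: 53/69 ≈ 0.76812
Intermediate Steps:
k = -1/207 (k = 1/(-471 + 264) = 1/(-207) = -1/207 ≈ -0.0048309)
-159*k = -159*(-1/207) = 53/69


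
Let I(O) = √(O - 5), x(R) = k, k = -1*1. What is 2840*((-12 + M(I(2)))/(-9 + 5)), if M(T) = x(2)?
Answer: 9230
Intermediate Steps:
k = -1
x(R) = -1
I(O) = √(-5 + O)
M(T) = -1
2840*((-12 + M(I(2)))/(-9 + 5)) = 2840*((-12 - 1)/(-9 + 5)) = 2840*(-13/(-4)) = 2840*(-13*(-¼)) = 2840*(13/4) = 9230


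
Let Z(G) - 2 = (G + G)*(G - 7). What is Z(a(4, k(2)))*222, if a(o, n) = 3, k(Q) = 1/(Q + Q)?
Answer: -4884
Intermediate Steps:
k(Q) = 1/(2*Q)
Z(G) = 2 + 2*G*(-7 + G) (Z(G) = 2 + (G + G)*(G - 7) = 2 + (2*G)*(-7 + G) = 2 + 2*G*(-7 + G))
Z(a(4, k(2)))*222 = (2 - 14*3 + 2*3²)*222 = (2 - 42 + 2*9)*222 = (2 - 42 + 18)*222 = -22*222 = -4884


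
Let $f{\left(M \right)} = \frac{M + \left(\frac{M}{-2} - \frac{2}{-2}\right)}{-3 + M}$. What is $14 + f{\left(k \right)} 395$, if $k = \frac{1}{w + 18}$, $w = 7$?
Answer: $- \frac{18073}{148} \approx -122.11$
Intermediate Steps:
$k = \frac{1}{25}$ ($k = \frac{1}{7 + 18} = \frac{1}{25} \approx 0.04$)
$f{\left(M \right)} = \frac{1 + \frac{M}{2}}{-3 + M}$ ($f{\left(M \right)} = \frac{M + \left(M \left(- \frac{1}{2}\right) - -1\right)}{-3 + M} = \frac{M - \left(-1 + \frac{M}{2}\right)}{-3 + M} = \frac{1 + \frac{M}{2}}{-3 + M}$)
$14 + f{\left(k \right)} 395 = 14 + \frac{2 + \frac{1}{25}}{2 \left(-3 + \frac{1}{25}\right)} 395 = 14 + \frac{1}{2} \frac{1}{- \frac{74}{25}} \cdot \frac{51}{25} \cdot 395 = 14 + \frac{1}{2} \left(- \frac{25}{74}\right) \frac{51}{25} \cdot 395 = 14 - \frac{20145}{148} = - \frac{18073}{148}$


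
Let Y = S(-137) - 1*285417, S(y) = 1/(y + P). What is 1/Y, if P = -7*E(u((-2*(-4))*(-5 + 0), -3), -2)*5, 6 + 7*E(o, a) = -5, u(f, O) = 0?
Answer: -82/23404195 ≈ -3.5036e-6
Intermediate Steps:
E(o, a) = -11/7 (E(o, a) = -6/7 + (⅐)*(-5) = -6/7 - 5/7 = -11/7)
P = 55 (P = -7*(-11/7)*5 = 11*5 = 55)
S(y) = 1/(55 + y) (S(y) = 1/(y + 55) = 1/(55 + y))
Y = -23404195/82 (Y = 1/(55 - 137) - 1*285417 = 1/(-82) - 285417 = -1/82 - 285417 = -23404195/82 ≈ -2.8542e+5)
1/Y = 1/(-23404195/82) = -82/23404195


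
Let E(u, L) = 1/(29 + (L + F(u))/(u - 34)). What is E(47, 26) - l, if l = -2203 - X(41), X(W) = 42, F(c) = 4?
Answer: 913728/407 ≈ 2245.0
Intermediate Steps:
E(u, L) = 1/(29 + (4 + L)/(-34 + u)) (E(u, L) = 1/(29 + (L + 4)/(u - 34)) = 1/(29 + (4 + L)/(-34 + u)))
l = -2245 (l = -2203 - 1*42 = -2203 - 42 = -2245)
E(47, 26) - l = (-34 + 47)/(-982 + 26 + 29*47) - 1*(-2245) = 13/(-982 + 26 + 1363) + 2245 = 13/407 + 2245 = 913728/407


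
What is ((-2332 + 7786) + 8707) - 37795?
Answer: -23634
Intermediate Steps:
((-2332 + 7786) + 8707) - 37795 = (5454 + 8707) - 37795 = 14161 - 37795 = -23634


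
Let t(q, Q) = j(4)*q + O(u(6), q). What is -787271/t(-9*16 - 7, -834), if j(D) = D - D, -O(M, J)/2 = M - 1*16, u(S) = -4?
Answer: -787271/40 ≈ -19682.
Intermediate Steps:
O(M, J) = 32 - 2*M (O(M, J) = -2*(M - 1*16) = -2*(M - 16) = -2*(-16 + M) = 32 - 2*M)
j(D) = 0
t(q, Q) = 40 (t(q, Q) = 0*q + (32 - 2*(-4)) = 0 + (32 + 8) = 0 + 40 = 40)
-787271/t(-9*16 - 7, -834) = -787271/40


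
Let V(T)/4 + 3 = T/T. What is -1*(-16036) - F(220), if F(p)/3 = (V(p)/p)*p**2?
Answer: 21316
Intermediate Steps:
V(T) = -8 (V(T) = -12 + 4*(T/T) = -12 + 4*1 = -12 + 4 = -8)
F(p) = -24*p (F(p) = 3*((-8/p)*p**2) = 3*(-8*p) = -24*p)
-1*(-16036) - F(220) = -1*(-16036) - (-24)*220 = 16036 - 1*(-5280) = 16036 + 5280 = 21316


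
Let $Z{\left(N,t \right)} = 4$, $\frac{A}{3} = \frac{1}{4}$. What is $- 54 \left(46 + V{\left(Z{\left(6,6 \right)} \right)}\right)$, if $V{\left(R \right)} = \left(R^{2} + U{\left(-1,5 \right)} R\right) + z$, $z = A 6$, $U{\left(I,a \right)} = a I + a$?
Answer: $-3591$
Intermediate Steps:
$A = \frac{3}{4} \approx 0.75$
$U{\left(I,a \right)} = a + I a$ ($U{\left(I,a \right)} = I a + a = a + I a$)
$z = \frac{9}{2}$ ($z = \frac{3}{4} \cdot 6 = \frac{9}{2} \approx 4.5$)
$V{\left(R \right)} = \frac{9}{2} + R^{2}$ ($V{\left(R \right)} = \left(R^{2} + 5 \left(1 - 1\right) R\right) + \frac{9}{2} = \left(R^{2} + 5 \cdot 0 R\right) + \frac{9}{2} = \left(R^{2} + 0 R\right) + \frac{9}{2} = \left(R^{2} + 0\right) + \frac{9}{2} = R^{2} + \frac{9}{2} = \frac{9}{2} + R^{2}$)
$- 54 \left(46 + V{\left(Z{\left(6,6 \right)} \right)}\right) = - 54 \left(46 + \left(\frac{9}{2} + 4^{2}\right)\right) = - 54 \left(46 + \left(\frac{9}{2} + 16\right)\right) = - 54 \left(46 + \frac{41}{2}\right) = \left(-54\right) \frac{133}{2} = -3591$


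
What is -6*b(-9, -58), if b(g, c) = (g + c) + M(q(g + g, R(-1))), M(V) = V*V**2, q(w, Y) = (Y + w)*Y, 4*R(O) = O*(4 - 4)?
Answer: 402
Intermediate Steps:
R(O) = 0 (R(O) = (O*(4 - 4))/4 = (O*0)/4 = (1/4)*0 = 0)
q(w, Y) = Y*(Y + w)
M(V) = V**3
b(g, c) = c + g (b(g, c) = (g + c) + (0*(0 + (g + g)))**3 = (c + g) + (0*(0 + 2*g))**3 = (c + g) + (0*(2*g))**3 = (c + g) + 0**3 = (c + g) + 0 = c + g)
-6*b(-9, -58) = -6*(-58 - 9) = -6*(-67) = 402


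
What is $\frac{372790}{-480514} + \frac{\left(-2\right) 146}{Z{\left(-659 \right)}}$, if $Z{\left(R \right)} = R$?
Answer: $- \frac{52679261}{158329363} \approx -0.33272$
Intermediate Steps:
$\frac{372790}{-480514} + \frac{\left(-2\right) 146}{Z{\left(-659 \right)}} = \frac{372790}{-480514} + \frac{\left(-2\right) 146}{-659} = 372790 \left(- \frac{1}{480514}\right) - - \frac{292}{659} = - \frac{186395}{240257} + \frac{292}{659} = - \frac{52679261}{158329363}$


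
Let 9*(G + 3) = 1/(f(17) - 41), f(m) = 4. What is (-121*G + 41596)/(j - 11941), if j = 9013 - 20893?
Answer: -13972468/7932393 ≈ -1.7614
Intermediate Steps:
j = -11880
G = -1000/333 (G = -3 + 1/(9*(4 - 41)) = -3 + (1/9)/(-37) = -3 + (1/9)*(-1/37) = -3 - 1/333 = -1000/333 ≈ -3.0030)
(-121*G + 41596)/(j - 11941) = (-121*(-1000/333) + 41596)/(-11880 - 11941) = (121000/333 + 41596)/(-23821) = (13972468/333)*(-1/23821) = -13972468/7932393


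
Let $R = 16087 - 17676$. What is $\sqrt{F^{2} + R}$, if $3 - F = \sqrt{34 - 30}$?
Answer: $2 i \sqrt{397} \approx 39.85 i$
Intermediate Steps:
$R = -1589$ ($R = 16087 - 17676 = -1589$)
$F = 1$ ($F = 3 - \sqrt{34 - 30} = 3 - \sqrt{4} = 3 - 2 = 1$)
$\sqrt{F^{2} + R} = \sqrt{1^{2} - 1589} = \sqrt{1 - 1589} = \sqrt{-1588} = 2 i \sqrt{397}$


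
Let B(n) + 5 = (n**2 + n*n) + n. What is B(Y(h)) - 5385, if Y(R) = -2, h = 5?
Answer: -5384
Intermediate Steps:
B(n) = -5 + n + 2*n**2 (B(n) = -5 + ((n**2 + n*n) + n) = -5 + ((n**2 + n**2) + n) = -5 + (2*n**2 + n) = -5 + (n + 2*n**2) = -5 + n + 2*n**2)
B(Y(h)) - 5385 = (-5 - 2 + 2*(-2)**2) - 5385 = (-5 - 2 + 2*4) - 5385 = (-5 - 2 + 8) - 5385 = 1 - 5385 = -5384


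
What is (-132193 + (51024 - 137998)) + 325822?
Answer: 106655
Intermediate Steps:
(-132193 + (51024 - 137998)) + 325822 = (-132193 - 86974) + 325822 = -219167 + 325822 = 106655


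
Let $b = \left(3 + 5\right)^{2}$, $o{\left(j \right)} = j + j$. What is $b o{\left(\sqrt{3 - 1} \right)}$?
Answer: $128 \sqrt{2} \approx 181.02$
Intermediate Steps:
$o{\left(j \right)} = 2 j$
$b = 64$ ($b = 8^{2} = 64$)
$b o{\left(\sqrt{3 - 1} \right)} = 64 \cdot 2 \sqrt{3 - 1} = 64 \cdot 2 \sqrt{2} = 128 \sqrt{2}$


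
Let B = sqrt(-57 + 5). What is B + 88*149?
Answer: 13112 + 2*I*sqrt(13) ≈ 13112.0 + 7.2111*I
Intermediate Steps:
B = 2*I*sqrt(13) (B = sqrt(-52) = 2*I*sqrt(13) ≈ 7.2111*I)
B + 88*149 = 2*I*sqrt(13) + 88*149 = 2*I*sqrt(13) + 13112 = 13112 + 2*I*sqrt(13)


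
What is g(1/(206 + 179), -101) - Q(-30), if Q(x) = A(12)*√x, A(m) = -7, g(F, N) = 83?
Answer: 83 + 7*I*√30 ≈ 83.0 + 38.341*I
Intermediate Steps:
Q(x) = -7*√x
g(1/(206 + 179), -101) - Q(-30) = 83 - (-7)*√(-30) = 83 - (-7)*I*√30 = 83 + 7*I*√30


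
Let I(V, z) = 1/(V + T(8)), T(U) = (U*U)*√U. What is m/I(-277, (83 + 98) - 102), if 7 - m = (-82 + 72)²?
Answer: 25761 - 11904*√2 ≈ 8926.2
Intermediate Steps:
T(U) = U^(5/2) (T(U) = U²*√U = U^(5/2))
m = -93 (m = 7 - (-82 + 72)² = 7 - 1*(-10)² = 7 - 1*100 = 7 - 100 = -93)
I(V, z) = 1/(V + 128*√2) (I(V, z) = 1/(V + 8^(5/2)) = 1/(V + 128*√2))
m/I(-277, (83 + 98) - 102) = -(-25761 + 11904*√2) = -93*(-277 + 128*√2) = 25761 - 11904*√2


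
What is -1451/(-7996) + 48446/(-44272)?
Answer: -40391943/44249864 ≈ -0.91282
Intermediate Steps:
-1451/(-7996) + 48446/(-44272) = -1451*(-1/7996) + 48446*(-1/44272) = 1451/7996 - 24223/22136 = -40391943/44249864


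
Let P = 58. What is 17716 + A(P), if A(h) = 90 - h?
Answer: 17748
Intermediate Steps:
17716 + A(P) = 17716 + (90 - 1*58) = 17716 + (90 - 58) = 17716 + 32 = 17748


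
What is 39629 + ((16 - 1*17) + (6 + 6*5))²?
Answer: 40854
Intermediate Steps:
39629 + ((16 - 1*17) + (6 + 6*5))² = 39629 + ((16 - 17) + (6 + 30))² = 39629 + (-1 + 36)² = 39629 + 35² = 39629 + 1225 = 40854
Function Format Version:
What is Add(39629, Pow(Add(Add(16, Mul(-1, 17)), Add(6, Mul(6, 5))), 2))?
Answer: 40854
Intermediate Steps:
Add(39629, Pow(Add(Add(16, Mul(-1, 17)), Add(6, Mul(6, 5))), 2)) = Add(39629, Pow(Add(Add(16, -17), Add(6, 30)), 2)) = Add(39629, Pow(Add(-1, 36), 2)) = Add(39629, Pow(35, 2)) = Add(39629, 1225) = 40854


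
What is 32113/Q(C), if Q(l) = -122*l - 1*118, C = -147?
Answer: 1889/1048 ≈ 1.8025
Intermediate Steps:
Q(l) = -118 - 122*l (Q(l) = -122*l - 118 = -118 - 122*l)
32113/Q(C) = 32113/(-118 - 122*(-147)) = 32113/(-118 + 17934) = 32113/17816 = 32113*(1/17816) = 1889/1048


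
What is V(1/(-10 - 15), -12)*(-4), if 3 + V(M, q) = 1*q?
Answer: 60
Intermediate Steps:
V(M, q) = -3 + q (V(M, q) = -3 + 1*q = -3 + q)
V(1/(-10 - 15), -12)*(-4) = (-3 - 12)*(-4) = -15*(-4) = 60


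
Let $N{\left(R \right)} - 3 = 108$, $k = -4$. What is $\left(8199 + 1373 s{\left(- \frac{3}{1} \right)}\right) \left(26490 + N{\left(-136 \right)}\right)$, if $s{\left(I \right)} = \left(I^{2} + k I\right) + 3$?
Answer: $1094657751$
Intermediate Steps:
$s{\left(I \right)} = 3 + I^{2} - 4 I$ ($s{\left(I \right)} = \left(I^{2} - 4 I\right) + 3 = 3 + I^{2} - 4 I$)
$N{\left(R \right)} = 111$ ($N{\left(R \right)} = 3 + 108 = 111$)
$\left(8199 + 1373 s{\left(- \frac{3}{1} \right)}\right) \left(26490 + N{\left(-136 \right)}\right) = \left(8199 + 1373 \left(3 + \left(- \frac{3}{1}\right)^{2} - 4 \left(- \frac{3}{1}\right)\right)\right) \left(26490 + 111\right) = \left(8199 + 1373 \left(3 + \left(\left(-3\right) 1\right)^{2} - 4 \left(\left(-3\right) 1\right)\right)\right) 26601 = \left(8199 + 1373 \left(3 + \left(-3\right)^{2} - -12\right)\right) 26601 = \left(8199 + 1373 \left(3 + 9 + 12\right)\right) 26601 = \left(8199 + 1373 \cdot 24\right) 26601 = \left(8199 + 32952\right) 26601 = 41151 \cdot 26601 = 1094657751$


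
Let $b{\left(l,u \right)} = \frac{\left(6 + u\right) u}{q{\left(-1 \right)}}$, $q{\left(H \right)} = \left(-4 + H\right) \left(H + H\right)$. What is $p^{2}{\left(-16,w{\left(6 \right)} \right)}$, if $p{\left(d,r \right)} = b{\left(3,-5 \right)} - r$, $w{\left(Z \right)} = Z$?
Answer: $\frac{169}{4} \approx 42.25$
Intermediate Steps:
$q{\left(H \right)} = 2 H \left(-4 + H\right)$ ($q{\left(H \right)} = \left(-4 + H\right) 2 H = 2 H \left(-4 + H\right)$)
$b{\left(l,u \right)} = \frac{u \left(6 + u\right)}{10}$ ($b{\left(l,u \right)} = \frac{\left(6 + u\right) u}{2 \left(-1\right) \left(-4 - 1\right)} = \frac{u \left(6 + u\right)}{2 \left(-1\right) \left(-5\right)} = \frac{u \left(6 + u\right)}{10}$)
$p{\left(d,r \right)} = - \frac{1}{2} - r$ ($p{\left(d,r \right)} = \frac{1}{10} \left(-5\right) \left(6 - 5\right) - r = \frac{1}{10} \left(-5\right) 1 - r = - \frac{1}{2} - r$)
$p^{2}{\left(-16,w{\left(6 \right)} \right)} = \left(- \frac{1}{2} - 6\right)^{2} = \left(- \frac{13}{2}\right)^{2} = \frac{169}{4}$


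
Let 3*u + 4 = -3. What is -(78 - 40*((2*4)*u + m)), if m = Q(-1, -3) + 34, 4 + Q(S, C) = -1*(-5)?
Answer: 1726/3 ≈ 575.33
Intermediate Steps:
Q(S, C) = 1 (Q(S, C) = -4 - 1*(-5) = -4 + 5 = 1)
u = -7/3 (u = -4/3 + (⅓)*(-3) = -4/3 - 1 = -7/3 ≈ -2.3333)
m = 35 (m = 1 + 34 = 35)
-(78 - 40*((2*4)*u + m)) = -(78 - 40*((2*4)*(-7/3) + 35)) = -(78 - 40*(8*(-7/3) + 35)) = -(78 - 40*(-56/3 + 35)) = -(78 - 40*49/3) = -(78 - 1960/3) = -1*(-1726/3) = 1726/3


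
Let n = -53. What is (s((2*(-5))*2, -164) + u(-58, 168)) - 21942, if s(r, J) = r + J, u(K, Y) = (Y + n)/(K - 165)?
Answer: -4934213/223 ≈ -22127.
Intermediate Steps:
u(K, Y) = (-53 + Y)/(-165 + K) (u(K, Y) = (Y - 53)/(K - 165) = (-53 + Y)/(-165 + K))
s(r, J) = J + r
(s((2*(-5))*2, -164) + u(-58, 168)) - 21942 = ((-164 + (2*(-5))*2) + (-53 + 168)/(-165 - 58)) - 21942 = ((-164 - 10*2) + 115/(-223)) - 21942 = ((-164 - 20) - 1/223*115) - 21942 = (-184 - 115/223) - 21942 = -41147/223 - 21942 = -4934213/223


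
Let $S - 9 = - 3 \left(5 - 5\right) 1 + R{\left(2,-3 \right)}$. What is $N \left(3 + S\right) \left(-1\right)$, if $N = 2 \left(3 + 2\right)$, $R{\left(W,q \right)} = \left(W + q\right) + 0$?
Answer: $-110$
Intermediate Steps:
$R{\left(W,q \right)} = W + q$
$N = 10$ ($N = 2 \cdot 5 = 10$)
$S = 8$ ($S = 9 + \left(- 3 \left(5 - 5\right) 1 + \left(2 - 3\right)\right) = 9 - \left(1 - \left(-3\right) 0 \cdot 1\right) = 9 + \left(0 \cdot 1 - 1\right) = 9 + \left(0 - 1\right) = 9 - 1 = 8$)
$N \left(3 + S\right) \left(-1\right) = 10 \left(3 + 8\right) \left(-1\right) = 10 \cdot 11 \left(-1\right) = 10 \left(-11\right) = -110$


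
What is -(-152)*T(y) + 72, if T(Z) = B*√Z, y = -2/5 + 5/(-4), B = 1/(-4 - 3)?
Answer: 72 - 76*I*√165/35 ≈ 72.0 - 27.893*I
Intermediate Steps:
B = -⅐ (B = 1/(-7) = -⅐ ≈ -0.14286)
y = -33/20 (y = -2*⅕ + 5*(-¼) = -⅖ - 5/4 = -33/20 ≈ -1.6500)
T(Z) = -√Z/7
-(-152)*T(y) + 72 = -(-152)*(-I*√165/70) + 72 = -76*I*√165/35 + 72 = 72 - 76*I*√165/35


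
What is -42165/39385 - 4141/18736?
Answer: -190619345/147583472 ≈ -1.2916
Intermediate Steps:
-42165/39385 - 4141/18736 = -42165*1/39385 - 4141*1/18736 = -8433/7877 - 4141/18736 = -190619345/147583472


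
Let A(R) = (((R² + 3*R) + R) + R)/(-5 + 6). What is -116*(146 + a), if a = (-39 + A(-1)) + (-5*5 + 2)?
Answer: -9280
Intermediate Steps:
A(R) = R² + 5*R (A(R) = ((R² + 4*R) + R)/1 = (R² + 5*R)*1 = R² + 5*R)
a = -66 (a = (-39 - (5 - 1)) + (-5*5 + 2) = (-39 - 1*4) + (-25 + 2) = (-39 - 4) - 23 = -43 - 23 = -66)
-116*(146 + a) = -116*(146 - 66) = -116*80 = -9280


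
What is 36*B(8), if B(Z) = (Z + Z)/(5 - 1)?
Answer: 144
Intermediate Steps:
B(Z) = Z/2 (B(Z) = (2*Z)/4 = Z/2)
36*B(8) = 36*((½)*8) = 36*4 = 144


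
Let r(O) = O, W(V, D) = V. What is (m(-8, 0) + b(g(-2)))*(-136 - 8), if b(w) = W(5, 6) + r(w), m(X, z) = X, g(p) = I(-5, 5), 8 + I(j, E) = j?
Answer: 2304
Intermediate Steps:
I(j, E) = -8 + j
g(p) = -13 (g(p) = -8 - 5 = -13)
b(w) = 5 + w
(m(-8, 0) + b(g(-2)))*(-136 - 8) = (-8 + (5 - 13))*(-136 - 8) = (-8 - 8)*(-144) = -16*(-144) = 2304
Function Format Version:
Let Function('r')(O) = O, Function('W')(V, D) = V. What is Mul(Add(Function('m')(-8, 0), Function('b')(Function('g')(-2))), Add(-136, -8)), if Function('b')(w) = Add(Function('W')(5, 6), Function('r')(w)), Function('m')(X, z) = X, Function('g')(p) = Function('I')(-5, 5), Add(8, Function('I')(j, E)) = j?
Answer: 2304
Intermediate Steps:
Function('I')(j, E) = Add(-8, j)
Function('g')(p) = -13 (Function('g')(p) = Add(-8, -5) = -13)
Function('b')(w) = Add(5, w)
Mul(Add(Function('m')(-8, 0), Function('b')(Function('g')(-2))), Add(-136, -8)) = Mul(Add(-8, Add(5, -13)), Add(-136, -8)) = Mul(Add(-8, -8), -144) = Mul(-16, -144) = 2304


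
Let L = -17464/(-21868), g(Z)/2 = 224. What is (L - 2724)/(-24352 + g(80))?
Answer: 7443871/65341584 ≈ 0.11392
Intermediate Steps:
g(Z) = 448 (g(Z) = 2*224 = 448)
L = 4366/5467 (L = -17464*(-1/21868) = 4366/5467 ≈ 0.79861)
(L - 2724)/(-24352 + g(80)) = (4366/5467 - 2724)/(-24352 + 448) = -14887742/5467/(-23904) = -14887742/5467*(-1/23904) = 7443871/65341584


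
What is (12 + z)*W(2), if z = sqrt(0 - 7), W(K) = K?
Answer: 24 + 2*I*sqrt(7) ≈ 24.0 + 5.2915*I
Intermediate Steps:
z = I*sqrt(7) (z = sqrt(-7) = I*sqrt(7) ≈ 2.6458*I)
(12 + z)*W(2) = (12 + I*sqrt(7))*2 = 24 + 2*I*sqrt(7)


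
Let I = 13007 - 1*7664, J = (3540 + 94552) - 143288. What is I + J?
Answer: -39853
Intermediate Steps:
J = -45196 (J = 98092 - 143288 = -45196)
I = 5343 (I = 13007 - 7664 = 5343)
I + J = 5343 - 45196 = -39853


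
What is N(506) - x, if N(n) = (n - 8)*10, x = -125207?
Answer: 130187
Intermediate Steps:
N(n) = -80 + 10*n (N(n) = (-8 + n)*10 = -80 + 10*n)
N(506) - x = (-80 + 10*506) - 1*(-125207) = (-80 + 5060) + 125207 = 4980 + 125207 = 130187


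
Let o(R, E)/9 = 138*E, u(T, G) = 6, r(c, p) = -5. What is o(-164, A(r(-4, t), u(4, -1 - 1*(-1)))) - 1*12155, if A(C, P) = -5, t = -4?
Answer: -18365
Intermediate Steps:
o(R, E) = 1242*E (o(R, E) = 9*(138*E) = 1242*E)
o(-164, A(r(-4, t), u(4, -1 - 1*(-1)))) - 1*12155 = 1242*(-5) - 1*12155 = -6210 - 12155 = -18365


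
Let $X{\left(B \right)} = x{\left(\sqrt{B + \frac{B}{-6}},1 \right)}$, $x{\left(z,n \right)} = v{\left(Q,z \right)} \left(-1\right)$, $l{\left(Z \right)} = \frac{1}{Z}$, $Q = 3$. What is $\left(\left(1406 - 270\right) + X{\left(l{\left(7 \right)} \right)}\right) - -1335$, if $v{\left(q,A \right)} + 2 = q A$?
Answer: $2473 - \frac{\sqrt{210}}{14} \approx 2472.0$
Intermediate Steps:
$v{\left(q,A \right)} = -2 + A q$ ($v{\left(q,A \right)} = -2 + q A = -2 + A q$)
$x{\left(z,n \right)} = 2 - 3 z$ ($x{\left(z,n \right)} = \left(-2 + z 3\right) \left(-1\right) = \left(-2 + 3 z\right) \left(-1\right) = 2 - 3 z$)
$X{\left(B \right)} = 2 - \frac{\sqrt{30} \sqrt{B}}{2}$ ($X{\left(B \right)} = 2 - 3 \sqrt{B + \frac{B}{-6}} = 2 - 3 \sqrt{B + B \left(- \frac{1}{6}\right)} = 2 - 3 \sqrt{B - \frac{B}{6}} = 2 - 3 \sqrt{\frac{5 B}{6}} = 2 - 3 \frac{\sqrt{30} \sqrt{B}}{6} = 2 - \frac{\sqrt{30} \sqrt{B}}{2}$)
$\left(\left(1406 - 270\right) + X{\left(l{\left(7 \right)} \right)}\right) - -1335 = \left(\left(1406 - 270\right) + \left(2 - \frac{\sqrt{30} \sqrt{\frac{1}{7}}}{2}\right)\right) - -1335 = \left(1136 + \left(2 - \frac{\sqrt{30}}{2 \sqrt{7}}\right)\right) + 1335 = \left(1136 + \left(2 - \frac{\sqrt{30} \frac{\sqrt{7}}{7}}{2}\right)\right) + 1335 = \left(1136 + \left(2 - \frac{\sqrt{210}}{14}\right)\right) + 1335 = \left(1138 - \frac{\sqrt{210}}{14}\right) + 1335 = 2473 - \frac{\sqrt{210}}{14}$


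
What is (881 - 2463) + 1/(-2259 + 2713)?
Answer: -718227/454 ≈ -1582.0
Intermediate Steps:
(881 - 2463) + 1/(-2259 + 2713) = -1582 + 1/454 = -718227/454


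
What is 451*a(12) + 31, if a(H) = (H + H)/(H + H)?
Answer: 482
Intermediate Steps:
a(H) = 1 (a(H) = (2*H)/((2*H)) = (2*H)*(1/(2*H)) = 1)
451*a(12) + 31 = 451*1 + 31 = 451 + 31 = 482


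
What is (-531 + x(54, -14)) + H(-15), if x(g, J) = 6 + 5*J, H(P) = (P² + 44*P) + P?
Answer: -1045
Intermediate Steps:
H(P) = P² + 45*P
(-531 + x(54, -14)) + H(-15) = (-531 + (6 + 5*(-14))) - 15*(45 - 15) = (-531 + (6 - 70)) - 15*30 = (-531 - 64) - 450 = -595 - 450 = -1045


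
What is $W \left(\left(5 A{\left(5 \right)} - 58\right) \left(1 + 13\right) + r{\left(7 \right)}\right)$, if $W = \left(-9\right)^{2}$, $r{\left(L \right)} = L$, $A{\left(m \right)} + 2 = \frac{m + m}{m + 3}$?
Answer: $- \frac{138915}{2} \approx -69458.0$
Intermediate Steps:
$A{\left(m \right)} = -2 + \frac{2 m}{3 + m}$ ($A{\left(m \right)} = -2 + \frac{m + m}{m + 3} = -2 + \frac{2 m}{3 + m}$)
$W = 81$
$W \left(\left(5 A{\left(5 \right)} - 58\right) \left(1 + 13\right) + r{\left(7 \right)}\right) = 81 \left(\left(5 \left(- \frac{6}{3 + 5}\right) - 58\right) \left(1 + 13\right) + 7\right) = 81 \left(\left(5 \left(- \frac{6}{8}\right) - 58\right) 14 + 7\right) = 81 \left(\left(5 \left(\left(-6\right) \frac{1}{8}\right) - 58\right) 14 + 7\right) = 81 \left(\left(5 \left(- \frac{3}{4}\right) - 58\right) 14 + 7\right) = 81 \left(\left(- \frac{15}{4} - 58\right) 14 + 7\right) = 81 \left(\left(- \frac{247}{4}\right) 14 + 7\right) = 81 \left(- \frac{1729}{2} + 7\right) = 81 \left(- \frac{1715}{2}\right) = - \frac{138915}{2}$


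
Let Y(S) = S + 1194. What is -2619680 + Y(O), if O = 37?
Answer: -2618449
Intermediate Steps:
Y(S) = 1194 + S
-2619680 + Y(O) = -2619680 + (1194 + 37) = -2619680 + 1231 = -2618449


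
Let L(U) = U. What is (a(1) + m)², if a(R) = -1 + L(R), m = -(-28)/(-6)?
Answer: 196/9 ≈ 21.778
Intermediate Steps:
m = -14/3 (m = -(-28)*(-1)/6 = -4*7/6 = -14/3 ≈ -4.6667)
a(R) = -1 + R
(a(1) + m)² = ((-1 + 1) - 14/3)² = (0 - 14/3)² = (-14/3)² = 196/9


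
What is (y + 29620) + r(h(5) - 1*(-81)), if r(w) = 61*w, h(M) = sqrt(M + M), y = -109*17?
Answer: 32708 + 61*sqrt(10) ≈ 32901.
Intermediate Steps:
y = -1853
h(M) = sqrt(2)*sqrt(M) (h(M) = sqrt(2*M) = sqrt(2)*sqrt(M))
(y + 29620) + r(h(5) - 1*(-81)) = (-1853 + 29620) + 61*(sqrt(2)*sqrt(5) - 1*(-81)) = 27767 + 61*(sqrt(10) + 81) = 27767 + 61*(81 + sqrt(10)) = 27767 + (4941 + 61*sqrt(10)) = 32708 + 61*sqrt(10)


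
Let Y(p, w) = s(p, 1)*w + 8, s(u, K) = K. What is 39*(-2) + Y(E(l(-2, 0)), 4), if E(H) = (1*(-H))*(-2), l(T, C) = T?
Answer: -66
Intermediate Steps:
E(H) = 2*H (E(H) = -H*(-2) = 2*H)
Y(p, w) = 8 + w (Y(p, w) = 1*w + 8 = w + 8 = 8 + w)
39*(-2) + Y(E(l(-2, 0)), 4) = 39*(-2) + (8 + 4) = -78 + 12 = -66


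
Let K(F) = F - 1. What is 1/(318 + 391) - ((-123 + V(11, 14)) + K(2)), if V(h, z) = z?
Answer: 76573/709 ≈ 108.00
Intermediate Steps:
K(F) = -1 + F
1/(318 + 391) - ((-123 + V(11, 14)) + K(2)) = 1/(318 + 391) - ((-123 + 14) + (-1 + 2)) = 1/709 - (-109 + 1) = 1/709 - 1*(-108) = 1/709 + 108 = 76573/709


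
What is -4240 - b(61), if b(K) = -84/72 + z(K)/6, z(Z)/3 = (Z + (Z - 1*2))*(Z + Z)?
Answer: -69353/6 ≈ -11559.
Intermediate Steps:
z(Z) = 6*Z*(-2 + 2*Z) (z(Z) = 3*((Z + (Z - 1*2))*(Z + Z)) = 3*((Z + (Z - 2))*(2*Z)) = 3*((Z + (-2 + Z))*(2*Z)) = 3*((-2 + 2*Z)*(2*Z)) = 3*(2*Z*(-2 + 2*Z)) = 6*Z*(-2 + 2*Z))
b(K) = -7/6 + 2*K*(-1 + K) (b(K) = -84/72 + (12*K*(-1 + K))/6 = -84*1/72 + (12*K*(-1 + K))*(⅙) = -7/6 + 2*K*(-1 + K))
-4240 - b(61) = -4240 - (-7/6 + 2*61*(-1 + 61)) = -4240 - (-7/6 + 2*61*60) = -4240 - (-7/6 + 7320) = -4240 - 1*43913/6 = -4240 - 43913/6 = -69353/6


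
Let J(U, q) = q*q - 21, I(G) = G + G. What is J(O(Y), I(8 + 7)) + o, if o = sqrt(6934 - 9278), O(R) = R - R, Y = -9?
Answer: 879 + 2*I*sqrt(586) ≈ 879.0 + 48.415*I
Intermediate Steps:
O(R) = 0
I(G) = 2*G
J(U, q) = -21 + q**2 (J(U, q) = q**2 - 21 = -21 + q**2)
o = 2*I*sqrt(586) (o = sqrt(-2344) = 2*I*sqrt(586) ≈ 48.415*I)
J(O(Y), I(8 + 7)) + o = (-21 + (2*(8 + 7))**2) + 2*I*sqrt(586) = (-21 + (2*15)**2) + 2*I*sqrt(586) = (-21 + 30**2) + 2*I*sqrt(586) = (-21 + 900) + 2*I*sqrt(586) = 879 + 2*I*sqrt(586)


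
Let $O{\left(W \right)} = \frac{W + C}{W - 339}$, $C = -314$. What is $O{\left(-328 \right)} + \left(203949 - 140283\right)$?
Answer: $\frac{42465864}{667} \approx 63667.0$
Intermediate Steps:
$O{\left(W \right)} = \frac{-314 + W}{-339 + W}$ ($O{\left(W \right)} = \frac{W - 314}{W - 339} = \frac{-314 + W}{-339 + W}$)
$O{\left(-328 \right)} + \left(203949 - 140283\right) = \frac{-314 - 328}{-339 - 328} + \left(203949 - 140283\right) = \frac{1}{-667} \left(-642\right) + 63666 = \left(- \frac{1}{667}\right) \left(-642\right) + 63666 = \frac{642}{667} + 63666 = \frac{42465864}{667}$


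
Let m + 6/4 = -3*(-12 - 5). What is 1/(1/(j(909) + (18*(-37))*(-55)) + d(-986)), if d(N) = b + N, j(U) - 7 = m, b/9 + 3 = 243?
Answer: 73373/86139904 ≈ 0.00085179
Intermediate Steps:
b = 2160 (b = -27 + 9*243 = -27 + 2187 = 2160)
m = 99/2 (m = -3/2 - 3*(-12 - 5) = -3/2 - 3*(-17) = -3/2 + 51 = 99/2 ≈ 49.500)
j(U) = 113/2 (j(U) = 7 + 99/2 = 113/2)
d(N) = 2160 + N
1/(1/(j(909) + (18*(-37))*(-55)) + d(-986)) = 1/(1/(113/2 + (18*(-37))*(-55)) + (2160 - 986)) = 1/(1/(113/2 - 666*(-55)) + 1174) = 1/(1/(113/2 + 36630) + 1174) = 1/(1/(73373/2) + 1174) = 1/(2/73373 + 1174) = 1/(86139904/73373) = 73373/86139904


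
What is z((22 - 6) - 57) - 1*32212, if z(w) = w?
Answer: -32253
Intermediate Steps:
z((22 - 6) - 57) - 1*32212 = ((22 - 6) - 57) - 1*32212 = (16 - 57) - 32212 = -41 - 32212 = -32253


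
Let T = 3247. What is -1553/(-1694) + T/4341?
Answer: 12241991/7353654 ≈ 1.6647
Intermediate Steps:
-1553/(-1694) + T/4341 = -1553/(-1694) + 3247/4341 = -1553*(-1/1694) + 3247*(1/4341) = 1553/1694 + 3247/4341 = 12241991/7353654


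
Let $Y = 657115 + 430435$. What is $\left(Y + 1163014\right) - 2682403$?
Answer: $-431839$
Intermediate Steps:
$Y = 1087550$
$\left(Y + 1163014\right) - 2682403 = \left(1087550 + 1163014\right) - 2682403 = 2250564 - 2682403 = -431839$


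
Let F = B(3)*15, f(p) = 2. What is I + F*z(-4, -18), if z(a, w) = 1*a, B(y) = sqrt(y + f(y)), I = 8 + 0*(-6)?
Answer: 8 - 60*sqrt(5) ≈ -126.16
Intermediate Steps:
I = 8 (I = 8 + 0 = 8)
B(y) = sqrt(2 + y) (B(y) = sqrt(y + 2) = sqrt(2 + y))
z(a, w) = a
F = 15*sqrt(5) (F = sqrt(2 + 3)*15 = sqrt(5)*15 = 15*sqrt(5) ≈ 33.541)
I + F*z(-4, -18) = 8 + (15*sqrt(5))*(-4) = 8 - 60*sqrt(5)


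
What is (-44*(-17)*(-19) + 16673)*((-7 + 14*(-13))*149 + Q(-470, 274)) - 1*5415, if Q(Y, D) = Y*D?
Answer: -386237216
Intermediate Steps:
Q(Y, D) = D*Y
(-44*(-17)*(-19) + 16673)*((-7 + 14*(-13))*149 + Q(-470, 274)) - 1*5415 = (-44*(-17)*(-19) + 16673)*((-7 + 14*(-13))*149 + 274*(-470)) - 1*5415 = (748*(-19) + 16673)*((-7 - 182)*149 - 128780) - 5415 = (-14212 + 16673)*(-189*149 - 128780) - 5415 = 2461*(-28161 - 128780) - 5415 = 2461*(-156941) - 5415 = -386231801 - 5415 = -386237216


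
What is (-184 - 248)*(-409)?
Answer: 176688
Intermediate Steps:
(-184 - 248)*(-409) = -432*(-409) = 176688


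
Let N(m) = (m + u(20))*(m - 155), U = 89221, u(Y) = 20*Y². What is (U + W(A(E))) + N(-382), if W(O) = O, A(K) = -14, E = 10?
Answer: -4001659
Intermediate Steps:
N(m) = (-155 + m)*(8000 + m) (N(m) = (m + 20*20²)*(m - 155) = (m + 20*400)*(-155 + m) = (m + 8000)*(-155 + m) = (8000 + m)*(-155 + m) = (-155 + m)*(8000 + m))
(U + W(A(E))) + N(-382) = (89221 - 14) + (-1240000 + (-382)² + 7845*(-382)) = 89207 + (-1240000 + 145924 - 2996790) = 89207 - 4090866 = -4001659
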